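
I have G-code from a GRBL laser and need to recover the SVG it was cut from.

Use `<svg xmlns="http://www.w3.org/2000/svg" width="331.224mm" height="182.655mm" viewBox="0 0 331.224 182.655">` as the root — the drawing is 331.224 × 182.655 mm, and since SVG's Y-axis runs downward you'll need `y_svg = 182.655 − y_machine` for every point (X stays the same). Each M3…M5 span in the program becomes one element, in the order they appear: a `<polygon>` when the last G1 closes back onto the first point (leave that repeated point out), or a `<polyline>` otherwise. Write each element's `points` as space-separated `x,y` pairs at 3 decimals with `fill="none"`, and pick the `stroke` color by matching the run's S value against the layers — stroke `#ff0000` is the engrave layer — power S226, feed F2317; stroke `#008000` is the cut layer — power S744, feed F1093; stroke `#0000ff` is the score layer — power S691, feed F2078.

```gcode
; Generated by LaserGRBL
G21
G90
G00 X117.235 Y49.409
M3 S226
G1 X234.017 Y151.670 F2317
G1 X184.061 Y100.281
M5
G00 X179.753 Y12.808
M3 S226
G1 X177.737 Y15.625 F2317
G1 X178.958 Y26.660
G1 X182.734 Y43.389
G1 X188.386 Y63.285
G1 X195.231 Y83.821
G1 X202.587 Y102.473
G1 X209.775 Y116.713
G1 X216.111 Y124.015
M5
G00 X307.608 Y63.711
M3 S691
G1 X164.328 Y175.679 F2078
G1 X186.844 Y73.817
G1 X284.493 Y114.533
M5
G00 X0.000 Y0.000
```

y_svg = 182.655 − y_m.

[1] S226→`#ff0000` (engrave); open run; points: 117.235,133.246 234.017,30.985 184.061,82.374

[2] S226→`#ff0000` (engrave); open run; points: 179.753,169.847 177.737,167.030 178.958,155.995 182.734,139.266 188.386,119.370 195.231,98.834 202.587,80.182 209.775,65.942 216.111,58.640

[3] S691→`#0000ff` (score); open run; points: 307.608,118.944 164.328,6.976 186.844,108.838 284.493,68.122

<svg xmlns="http://www.w3.org/2000/svg" width="331.224mm" height="182.655mm" viewBox="0 0 331.224 182.655">
  <polyline points="117.235,133.246 234.017,30.985 184.061,82.374" fill="none" stroke="#ff0000"/>
  <polyline points="179.753,169.847 177.737,167.030 178.958,155.995 182.734,139.266 188.386,119.370 195.231,98.834 202.587,80.182 209.775,65.942 216.111,58.640" fill="none" stroke="#ff0000"/>
  <polyline points="307.608,118.944 164.328,6.976 186.844,108.838 284.493,68.122" fill="none" stroke="#0000ff"/>
</svg>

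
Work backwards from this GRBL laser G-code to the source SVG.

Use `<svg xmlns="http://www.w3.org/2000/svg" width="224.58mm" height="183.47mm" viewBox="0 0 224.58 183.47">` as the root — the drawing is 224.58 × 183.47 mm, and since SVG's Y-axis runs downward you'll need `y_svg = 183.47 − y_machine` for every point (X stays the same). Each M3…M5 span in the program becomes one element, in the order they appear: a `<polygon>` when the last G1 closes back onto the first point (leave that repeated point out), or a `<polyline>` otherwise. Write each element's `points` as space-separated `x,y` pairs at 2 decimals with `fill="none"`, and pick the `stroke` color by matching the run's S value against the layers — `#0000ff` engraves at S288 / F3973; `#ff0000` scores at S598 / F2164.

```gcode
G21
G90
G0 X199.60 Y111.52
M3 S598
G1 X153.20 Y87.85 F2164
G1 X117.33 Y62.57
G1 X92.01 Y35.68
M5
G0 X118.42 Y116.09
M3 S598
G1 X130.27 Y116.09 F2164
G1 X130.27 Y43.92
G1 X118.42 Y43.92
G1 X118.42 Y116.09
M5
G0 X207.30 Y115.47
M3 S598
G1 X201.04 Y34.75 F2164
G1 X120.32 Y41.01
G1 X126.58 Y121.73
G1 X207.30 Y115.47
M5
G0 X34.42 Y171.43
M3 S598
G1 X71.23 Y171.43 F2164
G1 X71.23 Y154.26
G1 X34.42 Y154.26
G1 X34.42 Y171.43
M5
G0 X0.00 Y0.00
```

<svg xmlns="http://www.w3.org/2000/svg" width="224.58mm" height="183.47mm" viewBox="0 0 224.58 183.47">
  <polyline points="199.60,71.95 153.20,95.62 117.33,120.90 92.01,147.79" fill="none" stroke="#ff0000"/>
  <polygon points="118.42,67.38 130.27,67.38 130.27,139.55 118.42,139.55" fill="none" stroke="#ff0000"/>
  <polygon points="207.30,68.00 201.04,148.72 120.32,142.46 126.58,61.74" fill="none" stroke="#ff0000"/>
  <polygon points="34.42,12.04 71.23,12.04 71.23,29.21 34.42,29.21" fill="none" stroke="#ff0000"/>
</svg>

Each laser-on run becomes one SVG element. Flip Y back into SVG space with y_svg = 183.47 − y_machine. Every run uses S598, so all elements get stroke `#ff0000` (score).

Run 1: The run is open, so emit a `<polyline>` with points (Y-flipped): 199.60,71.95 153.20,95.62 117.33,120.90 92.01,147.79.

Run 2: The run returns to its start, so emit a `<polygon>` with points (Y-flipped): 118.42,67.38 130.27,67.38 130.27,139.55 118.42,139.55.

Run 3: The run returns to its start, so emit a `<polygon>` with points (Y-flipped): 207.30,68.00 201.04,148.72 120.32,142.46 126.58,61.74.

Run 4: The run returns to its start, so emit a `<polygon>` with points (Y-flipped): 34.42,12.04 71.23,12.04 71.23,29.21 34.42,29.21.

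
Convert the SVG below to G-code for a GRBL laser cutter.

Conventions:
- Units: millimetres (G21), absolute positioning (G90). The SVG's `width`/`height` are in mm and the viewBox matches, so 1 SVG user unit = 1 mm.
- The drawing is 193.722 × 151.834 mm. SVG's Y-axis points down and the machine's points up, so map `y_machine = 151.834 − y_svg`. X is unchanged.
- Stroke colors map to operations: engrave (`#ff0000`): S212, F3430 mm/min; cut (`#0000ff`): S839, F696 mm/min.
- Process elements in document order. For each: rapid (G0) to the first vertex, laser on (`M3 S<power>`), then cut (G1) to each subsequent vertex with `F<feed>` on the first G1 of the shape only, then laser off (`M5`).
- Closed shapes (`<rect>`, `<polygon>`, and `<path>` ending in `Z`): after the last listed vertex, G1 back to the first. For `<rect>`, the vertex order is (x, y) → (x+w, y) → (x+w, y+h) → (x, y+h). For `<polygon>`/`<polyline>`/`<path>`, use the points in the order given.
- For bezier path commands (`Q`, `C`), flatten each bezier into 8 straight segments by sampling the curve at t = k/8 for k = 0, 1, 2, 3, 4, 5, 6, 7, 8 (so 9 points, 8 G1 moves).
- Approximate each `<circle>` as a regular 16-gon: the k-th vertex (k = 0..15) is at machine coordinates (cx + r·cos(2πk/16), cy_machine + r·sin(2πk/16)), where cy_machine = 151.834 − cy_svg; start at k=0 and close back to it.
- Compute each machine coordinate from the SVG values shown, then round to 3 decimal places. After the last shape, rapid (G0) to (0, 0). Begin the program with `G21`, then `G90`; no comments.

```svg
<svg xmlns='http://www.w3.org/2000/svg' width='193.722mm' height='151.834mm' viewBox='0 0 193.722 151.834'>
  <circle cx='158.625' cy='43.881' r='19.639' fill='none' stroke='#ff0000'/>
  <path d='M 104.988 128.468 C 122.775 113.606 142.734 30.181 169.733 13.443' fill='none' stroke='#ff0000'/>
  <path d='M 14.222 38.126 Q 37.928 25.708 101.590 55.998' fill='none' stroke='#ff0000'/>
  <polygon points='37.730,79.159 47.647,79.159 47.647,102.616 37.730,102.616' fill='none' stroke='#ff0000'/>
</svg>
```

G21
G90
G0 X178.264 Y107.953
M3 S212
G1 X176.769 Y115.469 F3430
G1 X172.512 Y121.840
G1 X166.141 Y126.097
G1 X158.625 Y127.592
G1 X151.109 Y126.097
G1 X144.738 Y121.840
G1 X140.481 Y115.469
G1 X138.986 Y107.953
G1 X140.481 Y100.437
G1 X144.738 Y94.066
G1 X151.109 Y89.809
G1 X158.625 Y88.314
G1 X166.141 Y89.809
G1 X172.512 Y94.066
G1 X176.769 Y100.437
G1 X178.264 Y107.953
M5
G0 X104.988 Y23.366
M3 S212
G1 X111.769 Y31.889 F3430
G1 X118.812 Y45.255
G1 X126.171 Y61.878
G1 X133.906 Y80.175
G1 X142.072 Y98.559
G1 X150.728 Y115.447
G1 X159.929 Y129.252
G1 X169.733 Y138.391
M5
G0 X14.222 Y113.708
M3 S212
G1 X20.773 Y116.145 F3430
G1 X28.572 Y117.248
G1 X37.620 Y117.016
G1 X47.917 Y115.449
G1 X59.462 Y112.548
G1 X72.256 Y108.312
G1 X86.299 Y102.741
G1 X101.590 Y95.836
M5
G0 X37.730 Y72.675
M3 S212
G1 X47.647 Y72.675 F3430
G1 X47.647 Y49.218
G1 X37.730 Y49.218
G1 X37.730 Y72.675
M5
G0 X0.000 Y0.000

Since the viewBox matches the mm dimensions, user units are millimetres directly. The only transform is the Y-flip y_m = 151.834 − y_svg.

Shape 1 is a circle drawn with `<circle>`. Its stroke #ff0000 means engrave at S212, F3430. After flipping Y the toolpath is (178.264,107.953) → (176.769,115.469) → (172.512,121.840) → (166.141,126.097) → (158.625,127.592) → (151.109,126.097) → (144.738,121.840) → (140.481,115.469) → (138.986,107.953) → (140.481,100.437) → (144.738,94.066) → (151.109,89.809) → (158.625,88.314) → (166.141,89.809) → (172.512,94.066) → (176.769,100.437) → (178.264,107.953), returning to the start.

Shape 2 is a cubic bezier drawn with `<path>`. Its stroke #ff0000 means engrave at S212, F3430. After flipping Y the toolpath is (104.988,23.366) → (111.769,31.889) → (118.812,45.255) → (126.171,61.878) → (133.906,80.175) → (142.072,98.559) → (150.728,115.447) → (159.929,129.252) → (169.733,138.391).

Shape 3 is a quadratic bezier drawn with `<path>`. Its stroke #ff0000 means engrave at S212, F3430. After flipping Y the toolpath is (14.222,113.708) → (20.773,116.145) → (28.572,117.248) → (37.620,117.016) → (47.917,115.449) → (59.462,112.548) → (72.256,108.312) → (86.299,102.741) → (101.590,95.836).

Shape 4 is a rectangle drawn with `<polygon>`. Its stroke #ff0000 means engrave at S212, F3430. After flipping Y the toolpath is (37.730,72.675) → (47.647,72.675) → (47.647,49.218) → (37.730,49.218) → (37.730,72.675), returning to the start.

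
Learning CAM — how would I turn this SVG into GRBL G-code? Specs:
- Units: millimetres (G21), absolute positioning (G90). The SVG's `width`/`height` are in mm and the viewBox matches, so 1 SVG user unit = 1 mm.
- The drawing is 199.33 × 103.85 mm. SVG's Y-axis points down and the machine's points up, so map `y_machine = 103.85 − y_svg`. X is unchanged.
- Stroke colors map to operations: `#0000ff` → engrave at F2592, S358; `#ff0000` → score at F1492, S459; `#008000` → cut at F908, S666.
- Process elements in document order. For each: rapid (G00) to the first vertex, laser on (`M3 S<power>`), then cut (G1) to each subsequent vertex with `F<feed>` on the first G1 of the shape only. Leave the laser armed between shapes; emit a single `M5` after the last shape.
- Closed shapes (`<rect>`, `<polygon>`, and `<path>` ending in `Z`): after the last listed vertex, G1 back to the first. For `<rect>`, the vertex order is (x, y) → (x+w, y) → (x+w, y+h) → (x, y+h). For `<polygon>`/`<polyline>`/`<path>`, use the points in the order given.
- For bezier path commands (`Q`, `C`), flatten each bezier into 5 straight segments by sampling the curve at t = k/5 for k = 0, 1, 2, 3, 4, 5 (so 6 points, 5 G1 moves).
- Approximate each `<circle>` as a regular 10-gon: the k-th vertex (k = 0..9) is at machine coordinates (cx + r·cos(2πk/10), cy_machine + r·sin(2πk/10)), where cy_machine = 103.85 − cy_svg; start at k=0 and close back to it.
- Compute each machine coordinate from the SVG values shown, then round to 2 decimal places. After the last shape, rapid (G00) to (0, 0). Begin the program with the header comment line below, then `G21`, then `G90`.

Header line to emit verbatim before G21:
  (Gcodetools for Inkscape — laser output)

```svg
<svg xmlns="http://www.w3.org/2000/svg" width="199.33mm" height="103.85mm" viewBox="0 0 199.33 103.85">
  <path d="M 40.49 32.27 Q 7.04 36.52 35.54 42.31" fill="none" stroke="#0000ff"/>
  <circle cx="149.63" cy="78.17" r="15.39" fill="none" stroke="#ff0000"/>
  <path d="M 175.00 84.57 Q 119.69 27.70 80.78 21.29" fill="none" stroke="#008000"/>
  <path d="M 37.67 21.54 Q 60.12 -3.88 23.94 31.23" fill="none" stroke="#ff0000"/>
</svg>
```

Since the viewBox matches the mm dimensions, user units are millimetres directly. The only transform is the Y-flip y_m = 103.85 − y_svg.

Shape 1 is a quadratic bezier drawn with `<path>`. Its stroke #0000ff means engrave at S358, F2592. After flipping Y the toolpath is (40.49,71.58) → (29.59,69.82) → (23.64,67.93) → (22.65,65.93) → (26.62,63.79) → (35.54,61.54).

Shape 2 is a circle drawn with `<circle>`. Its stroke #ff0000 means score at S459, F1492. After flipping Y the toolpath is (165.02,25.68) → (162.08,34.73) → (154.39,40.32) → (144.87,40.32) → (137.18,34.73) → (134.24,25.68) → (137.18,16.63) → (144.87,11.04) → (154.39,11.04) → (162.08,16.63) → (165.02,25.68), returning to the start.

Shape 3 is a quadratic bezier drawn with `<path>`. Its stroke #008000 means cut at S666, F908. After flipping Y the toolpath is (175.00,19.28) → (153.53,40.01) → (133.38,56.70) → (114.53,69.36) → (97.00,77.98) → (80.78,82.56).

Shape 4 is a quadratic bezier drawn with `<path>`. Its stroke #ff0000 means score at S459, F1492. After flipping Y the toolpath is (37.67,82.31) → (44.30,90.06) → (46.25,92.96) → (43.50,91.02) → (36.07,84.24) → (23.94,72.62).

(Gcodetools for Inkscape — laser output)
G21
G90
G00 X40.49 Y71.58
M3 S358
G1 X29.59 Y69.82 F2592
G1 X23.64 Y67.93
G1 X22.65 Y65.93
G1 X26.62 Y63.79
G1 X35.54 Y61.54
G00 X165.02 Y25.68
M3 S459
G1 X162.08 Y34.73 F1492
G1 X154.39 Y40.32
G1 X144.87 Y40.32
G1 X137.18 Y34.73
G1 X134.24 Y25.68
G1 X137.18 Y16.63
G1 X144.87 Y11.04
G1 X154.39 Y11.04
G1 X162.08 Y16.63
G1 X165.02 Y25.68
G00 X175.00 Y19.28
M3 S666
G1 X153.53 Y40.01 F908
G1 X133.38 Y56.70
G1 X114.53 Y69.36
G1 X97.00 Y77.98
G1 X80.78 Y82.56
G00 X37.67 Y82.31
M3 S459
G1 X44.30 Y90.06 F1492
G1 X46.25 Y92.96
G1 X43.50 Y91.02
G1 X36.07 Y84.24
G1 X23.94 Y72.62
M5
G00 X0.00 Y0.00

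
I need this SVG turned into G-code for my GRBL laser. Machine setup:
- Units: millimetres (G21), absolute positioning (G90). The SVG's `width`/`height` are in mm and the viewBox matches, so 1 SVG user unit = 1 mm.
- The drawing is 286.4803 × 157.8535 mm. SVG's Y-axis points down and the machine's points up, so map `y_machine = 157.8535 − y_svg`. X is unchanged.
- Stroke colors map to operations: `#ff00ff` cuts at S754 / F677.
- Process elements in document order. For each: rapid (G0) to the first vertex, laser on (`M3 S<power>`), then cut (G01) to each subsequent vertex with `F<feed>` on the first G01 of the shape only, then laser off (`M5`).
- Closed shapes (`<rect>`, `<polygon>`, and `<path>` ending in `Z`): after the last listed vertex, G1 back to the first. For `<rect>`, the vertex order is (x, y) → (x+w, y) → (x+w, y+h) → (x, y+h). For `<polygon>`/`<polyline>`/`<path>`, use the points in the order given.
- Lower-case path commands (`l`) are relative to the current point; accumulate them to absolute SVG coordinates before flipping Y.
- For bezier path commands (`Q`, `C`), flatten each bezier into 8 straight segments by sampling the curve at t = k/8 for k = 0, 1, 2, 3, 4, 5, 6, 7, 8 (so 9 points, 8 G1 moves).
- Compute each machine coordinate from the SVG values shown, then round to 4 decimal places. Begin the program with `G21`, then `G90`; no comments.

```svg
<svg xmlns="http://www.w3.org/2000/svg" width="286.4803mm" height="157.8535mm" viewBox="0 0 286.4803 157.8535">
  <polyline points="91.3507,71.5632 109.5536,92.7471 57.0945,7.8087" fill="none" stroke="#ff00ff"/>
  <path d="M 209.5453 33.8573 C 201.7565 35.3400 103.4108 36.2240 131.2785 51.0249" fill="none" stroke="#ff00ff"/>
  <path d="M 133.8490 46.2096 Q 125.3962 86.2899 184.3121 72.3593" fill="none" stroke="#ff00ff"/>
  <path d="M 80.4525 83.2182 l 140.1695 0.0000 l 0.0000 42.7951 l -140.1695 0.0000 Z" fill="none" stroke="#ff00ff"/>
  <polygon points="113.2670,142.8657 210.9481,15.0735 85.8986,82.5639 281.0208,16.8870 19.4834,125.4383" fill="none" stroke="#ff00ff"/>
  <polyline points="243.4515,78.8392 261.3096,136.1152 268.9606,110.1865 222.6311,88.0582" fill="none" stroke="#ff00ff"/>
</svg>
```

1 u = 1 mm; y_m = 157.8535 − y.

[1] `<polyline>` open polyline, #ff00ff→cut S754 F677: (91.3507,86.2903) → (109.5536,65.1064) → (57.0945,150.0448)

[2] `<path>` cubic bezier, #ff00ff→cut S754 F677: (209.5453,123.9962) → (202.8030,123.4399) → (190.1113,122.7696) → (174.0105,121.8153) → (157.0407,120.4067) → (141.7424,118.3739) → (130.6557,115.5467) → (126.3210,111.7549) → (131.2785,106.8286)

[3] `<path>` quadratic bezier, #ff00ff→cut S754 F677: (133.8490,111.6439) → (132.7884,102.4677) → (133.8331,94.9794) → (136.9831,89.1790) → (142.2384,85.0663) → (149.5989,82.6415) → (159.0647,81.9046) → (170.6358,82.8555) → (184.3121,85.4942)

[4] `<path>` rectangle, #ff00ff→cut S754 F677: (80.4525,74.6353) → (220.6220,74.6353) → (220.6220,31.8402) → (80.4525,31.8402) → (80.4525,74.6353) (closed)

[5] `<polygon>` closed polygon, #ff00ff→cut S754 F677: (113.2670,14.9878) → (210.9481,142.7800) → (85.8986,75.2896) → (281.0208,140.9665) → (19.4834,32.4152) → (113.2670,14.9878) (closed)

[6] `<polyline>` open polyline, #ff00ff→cut S754 F677: (243.4515,79.0143) → (261.3096,21.7383) → (268.9606,47.6670) → (222.6311,69.7953)

G21
G90
G0 X91.3507 Y86.2903
M3 S754
G01 X109.5536 Y65.1064 F677
G01 X57.0945 Y150.0448
M5
G0 X209.5453 Y123.9962
M3 S754
G01 X202.8030 Y123.4399 F677
G01 X190.1113 Y122.7696
G01 X174.0105 Y121.8153
G01 X157.0407 Y120.4067
G01 X141.7424 Y118.3739
G01 X130.6557 Y115.5467
G01 X126.3210 Y111.7549
G01 X131.2785 Y106.8286
M5
G0 X133.8490 Y111.6439
M3 S754
G01 X132.7884 Y102.4677 F677
G01 X133.8331 Y94.9794
G01 X136.9831 Y89.1790
G01 X142.2384 Y85.0663
G01 X149.5989 Y82.6415
G01 X159.0647 Y81.9046
G01 X170.6358 Y82.8555
G01 X184.3121 Y85.4942
M5
G0 X80.4525 Y74.6353
M3 S754
G01 X220.6220 Y74.6353 F677
G01 X220.6220 Y31.8402
G01 X80.4525 Y31.8402
G01 X80.4525 Y74.6353
M5
G0 X113.2670 Y14.9878
M3 S754
G01 X210.9481 Y142.7800 F677
G01 X85.8986 Y75.2896
G01 X281.0208 Y140.9665
G01 X19.4834 Y32.4152
G01 X113.2670 Y14.9878
M5
G0 X243.4515 Y79.0143
M3 S754
G01 X261.3096 Y21.7383 F677
G01 X268.9606 Y47.6670
G01 X222.6311 Y69.7953
M5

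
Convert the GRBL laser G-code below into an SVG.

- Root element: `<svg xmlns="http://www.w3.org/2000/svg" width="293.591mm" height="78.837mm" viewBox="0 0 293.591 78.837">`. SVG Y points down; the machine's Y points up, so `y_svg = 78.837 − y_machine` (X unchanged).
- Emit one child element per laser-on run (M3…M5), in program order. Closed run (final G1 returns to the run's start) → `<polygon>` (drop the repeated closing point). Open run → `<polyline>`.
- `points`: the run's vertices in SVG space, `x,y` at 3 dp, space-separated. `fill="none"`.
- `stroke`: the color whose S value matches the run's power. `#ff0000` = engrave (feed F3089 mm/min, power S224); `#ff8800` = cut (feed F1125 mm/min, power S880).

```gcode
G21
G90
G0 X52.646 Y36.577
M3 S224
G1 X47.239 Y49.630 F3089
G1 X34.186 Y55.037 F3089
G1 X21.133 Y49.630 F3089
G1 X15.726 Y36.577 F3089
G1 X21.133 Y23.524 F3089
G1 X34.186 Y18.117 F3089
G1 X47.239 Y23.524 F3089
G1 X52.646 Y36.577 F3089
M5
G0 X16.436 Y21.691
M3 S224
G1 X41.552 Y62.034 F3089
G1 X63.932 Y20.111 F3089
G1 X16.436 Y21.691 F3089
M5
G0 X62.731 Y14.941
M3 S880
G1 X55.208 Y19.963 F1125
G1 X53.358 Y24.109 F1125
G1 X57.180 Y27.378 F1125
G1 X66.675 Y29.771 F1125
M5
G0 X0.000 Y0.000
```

<svg xmlns="http://www.w3.org/2000/svg" width="293.591mm" height="78.837mm" viewBox="0 0 293.591 78.837">
  <polygon points="52.646,42.260 47.239,29.207 34.186,23.800 21.133,29.207 15.726,42.260 21.133,55.313 34.186,60.720 47.239,55.313" fill="none" stroke="#ff0000"/>
  <polygon points="16.436,57.146 41.552,16.803 63.932,58.726" fill="none" stroke="#ff0000"/>
  <polyline points="62.731,63.896 55.208,58.874 53.358,54.728 57.180,51.459 66.675,49.066" fill="none" stroke="#ff8800"/>
</svg>

y_svg = 78.837 − y_m.

[1] S224→`#ff0000` (engrave); closed run; points: 52.646,42.260 47.239,29.207 34.186,23.800 21.133,29.207 15.726,42.260 21.133,55.313 34.186,60.720 47.239,55.313

[2] S224→`#ff0000` (engrave); closed run; points: 16.436,57.146 41.552,16.803 63.932,58.726

[3] S880→`#ff8800` (cut); open run; points: 62.731,63.896 55.208,58.874 53.358,54.728 57.180,51.459 66.675,49.066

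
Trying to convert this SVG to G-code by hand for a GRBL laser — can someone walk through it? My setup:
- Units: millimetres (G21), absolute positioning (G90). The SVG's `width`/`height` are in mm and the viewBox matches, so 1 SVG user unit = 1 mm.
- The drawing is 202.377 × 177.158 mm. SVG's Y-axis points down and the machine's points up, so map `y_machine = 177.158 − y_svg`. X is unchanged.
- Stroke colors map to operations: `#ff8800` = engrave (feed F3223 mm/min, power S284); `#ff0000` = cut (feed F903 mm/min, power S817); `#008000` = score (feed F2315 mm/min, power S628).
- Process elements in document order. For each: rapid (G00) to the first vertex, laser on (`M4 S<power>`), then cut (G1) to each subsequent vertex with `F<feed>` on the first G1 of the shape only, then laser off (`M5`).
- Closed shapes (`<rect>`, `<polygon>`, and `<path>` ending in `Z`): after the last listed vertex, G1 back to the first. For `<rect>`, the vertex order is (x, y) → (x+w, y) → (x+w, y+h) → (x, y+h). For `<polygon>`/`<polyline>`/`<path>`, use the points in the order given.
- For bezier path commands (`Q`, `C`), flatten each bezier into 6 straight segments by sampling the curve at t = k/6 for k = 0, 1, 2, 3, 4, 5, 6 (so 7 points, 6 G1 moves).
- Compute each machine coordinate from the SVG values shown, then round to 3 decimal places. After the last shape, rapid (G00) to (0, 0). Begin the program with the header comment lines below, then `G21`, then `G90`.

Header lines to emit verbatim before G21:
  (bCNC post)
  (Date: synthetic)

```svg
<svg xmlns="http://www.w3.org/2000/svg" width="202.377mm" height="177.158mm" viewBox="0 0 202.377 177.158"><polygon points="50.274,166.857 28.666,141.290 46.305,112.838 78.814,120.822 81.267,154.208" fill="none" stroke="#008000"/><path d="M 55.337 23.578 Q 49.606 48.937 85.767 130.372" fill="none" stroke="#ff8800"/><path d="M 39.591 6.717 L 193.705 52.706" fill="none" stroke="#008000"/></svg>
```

Since the viewBox matches the mm dimensions, user units are millimetres directly. The only transform is the Y-flip y_m = 177.158 − y_svg.

Shape 1 is a regular polygon drawn with `<polygon>`. Its stroke #008000 means score at S628, F2315. After flipping Y the toolpath is (50.274,10.301) → (28.666,35.868) → (46.305,64.320) → (78.814,56.336) → (81.267,22.950) → (50.274,10.301), returning to the start.

Shape 2 is a quadratic bezier drawn with `<path>`. Its stroke #ff8800 means engrave at S284, F3223. After flipping Y the toolpath is (55.337,153.580) → (54.590,143.569) → (56.171,130.443) → (60.079,114.202) → (66.314,94.845) → (74.877,72.373) → (85.767,46.786).

Shape 3 is a line segment drawn with `<path>`. Its stroke #008000 means score at S628, F2315. After flipping Y the toolpath is (39.591,170.441) → (193.705,124.452).

(bCNC post)
(Date: synthetic)
G21
G90
G00 X50.274 Y10.301
M4 S628
G1 X28.666 Y35.868 F2315
G1 X46.305 Y64.320
G1 X78.814 Y56.336
G1 X81.267 Y22.950
G1 X50.274 Y10.301
M5
G00 X55.337 Y153.580
M4 S284
G1 X54.590 Y143.569 F3223
G1 X56.171 Y130.443
G1 X60.079 Y114.202
G1 X66.314 Y94.845
G1 X74.877 Y72.373
G1 X85.767 Y46.786
M5
G00 X39.591 Y170.441
M4 S628
G1 X193.705 Y124.452 F2315
M5
G00 X0.000 Y0.000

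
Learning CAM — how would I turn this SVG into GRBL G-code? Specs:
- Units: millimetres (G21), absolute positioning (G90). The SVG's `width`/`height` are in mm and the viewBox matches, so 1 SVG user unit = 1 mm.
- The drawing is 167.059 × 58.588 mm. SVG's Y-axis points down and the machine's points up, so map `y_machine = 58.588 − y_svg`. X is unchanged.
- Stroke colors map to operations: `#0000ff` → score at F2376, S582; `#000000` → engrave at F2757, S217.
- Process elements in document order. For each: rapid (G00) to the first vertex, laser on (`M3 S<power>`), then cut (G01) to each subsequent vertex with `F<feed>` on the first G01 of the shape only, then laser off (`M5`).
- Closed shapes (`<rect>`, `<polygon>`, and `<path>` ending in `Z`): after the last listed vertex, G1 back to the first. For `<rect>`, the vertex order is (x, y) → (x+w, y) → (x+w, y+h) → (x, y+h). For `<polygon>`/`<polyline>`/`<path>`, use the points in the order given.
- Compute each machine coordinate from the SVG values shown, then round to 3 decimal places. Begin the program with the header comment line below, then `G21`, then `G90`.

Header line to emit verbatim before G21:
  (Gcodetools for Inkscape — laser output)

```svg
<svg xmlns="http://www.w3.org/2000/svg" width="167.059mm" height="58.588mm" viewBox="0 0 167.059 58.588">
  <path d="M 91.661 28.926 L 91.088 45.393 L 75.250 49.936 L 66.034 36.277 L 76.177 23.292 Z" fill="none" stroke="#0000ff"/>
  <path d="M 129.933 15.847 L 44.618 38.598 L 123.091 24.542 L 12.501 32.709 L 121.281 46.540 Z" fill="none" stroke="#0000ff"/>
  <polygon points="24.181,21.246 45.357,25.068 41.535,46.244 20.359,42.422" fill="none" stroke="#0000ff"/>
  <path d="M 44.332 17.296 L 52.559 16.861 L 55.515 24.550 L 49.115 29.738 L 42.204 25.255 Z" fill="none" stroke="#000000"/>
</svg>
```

Since the viewBox matches the mm dimensions, user units are millimetres directly. The only transform is the Y-flip y_m = 58.588 − y_svg.

Shape 1 is a regular polygon drawn with `<path>`. Its stroke #0000ff means score at S582, F2376. After flipping Y the toolpath is (91.661,29.662) → (91.088,13.195) → (75.250,8.652) → (66.034,22.311) → (76.177,35.296) → (91.661,29.662), returning to the start.

Shape 2 is a closed polygon drawn with `<path>`. Its stroke #0000ff means score at S582, F2376. After flipping Y the toolpath is (129.933,42.741) → (44.618,19.990) → (123.091,34.046) → (12.501,25.879) → (121.281,12.048) → (129.933,42.741), returning to the start.

Shape 3 is a regular polygon drawn with `<polygon>`. Its stroke #0000ff means score at S582, F2376. After flipping Y the toolpath is (24.181,37.342) → (45.357,33.520) → (41.535,12.344) → (20.359,16.166) → (24.181,37.342), returning to the start.

Shape 4 is a regular polygon drawn with `<path>`. Its stroke #000000 means engrave at S217, F2757. After flipping Y the toolpath is (44.332,41.292) → (52.559,41.727) → (55.515,34.038) → (49.115,28.850) → (42.204,33.333) → (44.332,41.292), returning to the start.

(Gcodetools for Inkscape — laser output)
G21
G90
G00 X91.661 Y29.662
M3 S582
G01 X91.088 Y13.195 F2376
G01 X75.250 Y8.652
G01 X66.034 Y22.311
G01 X76.177 Y35.296
G01 X91.661 Y29.662
M5
G00 X129.933 Y42.741
M3 S582
G01 X44.618 Y19.990 F2376
G01 X123.091 Y34.046
G01 X12.501 Y25.879
G01 X121.281 Y12.048
G01 X129.933 Y42.741
M5
G00 X24.181 Y37.342
M3 S582
G01 X45.357 Y33.520 F2376
G01 X41.535 Y12.344
G01 X20.359 Y16.166
G01 X24.181 Y37.342
M5
G00 X44.332 Y41.292
M3 S217
G01 X52.559 Y41.727 F2757
G01 X55.515 Y34.038
G01 X49.115 Y28.850
G01 X42.204 Y33.333
G01 X44.332 Y41.292
M5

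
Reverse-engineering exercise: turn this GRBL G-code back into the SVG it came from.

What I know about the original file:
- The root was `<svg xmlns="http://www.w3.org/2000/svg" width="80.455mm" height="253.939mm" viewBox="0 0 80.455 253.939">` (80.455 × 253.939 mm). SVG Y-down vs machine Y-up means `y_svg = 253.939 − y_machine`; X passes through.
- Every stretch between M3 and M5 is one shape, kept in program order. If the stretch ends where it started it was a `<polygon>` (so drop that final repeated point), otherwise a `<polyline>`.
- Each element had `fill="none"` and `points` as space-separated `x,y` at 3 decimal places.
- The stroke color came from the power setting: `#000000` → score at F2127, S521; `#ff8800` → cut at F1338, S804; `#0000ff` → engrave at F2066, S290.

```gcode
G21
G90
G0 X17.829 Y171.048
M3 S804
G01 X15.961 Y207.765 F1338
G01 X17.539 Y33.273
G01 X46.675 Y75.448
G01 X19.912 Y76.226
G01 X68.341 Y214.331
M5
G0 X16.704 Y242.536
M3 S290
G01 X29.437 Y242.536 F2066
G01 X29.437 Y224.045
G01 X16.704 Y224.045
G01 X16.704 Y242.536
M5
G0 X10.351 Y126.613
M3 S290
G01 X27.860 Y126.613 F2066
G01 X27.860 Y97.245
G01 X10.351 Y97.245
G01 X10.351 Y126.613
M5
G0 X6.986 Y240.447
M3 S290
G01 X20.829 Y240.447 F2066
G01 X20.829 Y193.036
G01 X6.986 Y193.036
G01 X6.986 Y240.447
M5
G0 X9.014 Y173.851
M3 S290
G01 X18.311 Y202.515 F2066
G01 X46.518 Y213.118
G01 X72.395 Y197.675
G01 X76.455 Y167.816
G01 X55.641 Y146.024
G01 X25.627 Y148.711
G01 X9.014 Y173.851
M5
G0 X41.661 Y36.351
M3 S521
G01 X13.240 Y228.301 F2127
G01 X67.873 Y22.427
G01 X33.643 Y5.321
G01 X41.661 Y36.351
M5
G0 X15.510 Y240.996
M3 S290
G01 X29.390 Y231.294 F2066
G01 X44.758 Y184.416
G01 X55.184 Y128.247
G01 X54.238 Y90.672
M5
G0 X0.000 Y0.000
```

<svg xmlns="http://www.w3.org/2000/svg" width="80.455mm" height="253.939mm" viewBox="0 0 80.455 253.939">
  <polyline points="17.829,82.891 15.961,46.174 17.539,220.666 46.675,178.491 19.912,177.713 68.341,39.608" fill="none" stroke="#ff8800"/>
  <polygon points="16.704,11.403 29.437,11.403 29.437,29.894 16.704,29.894" fill="none" stroke="#0000ff"/>
  <polygon points="10.351,127.326 27.860,127.326 27.860,156.694 10.351,156.694" fill="none" stroke="#0000ff"/>
  <polygon points="6.986,13.492 20.829,13.492 20.829,60.903 6.986,60.903" fill="none" stroke="#0000ff"/>
  <polygon points="9.014,80.088 18.311,51.424 46.518,40.821 72.395,56.264 76.455,86.123 55.641,107.915 25.627,105.228" fill="none" stroke="#0000ff"/>
  <polygon points="41.661,217.588 13.240,25.638 67.873,231.512 33.643,248.618" fill="none" stroke="#000000"/>
  <polyline points="15.510,12.943 29.390,22.645 44.758,69.523 55.184,125.692 54.238,163.267" fill="none" stroke="#0000ff"/>
</svg>

y_svg = 253.939 − y_m.

[1] S804→`#ff8800` (cut); open run; points: 17.829,82.891 15.961,46.174 17.539,220.666 46.675,178.491 19.912,177.713 68.341,39.608

[2] S290→`#0000ff` (engrave); closed run; points: 16.704,11.403 29.437,11.403 29.437,29.894 16.704,29.894

[3] S290→`#0000ff` (engrave); closed run; points: 10.351,127.326 27.860,127.326 27.860,156.694 10.351,156.694

[4] S290→`#0000ff` (engrave); closed run; points: 6.986,13.492 20.829,13.492 20.829,60.903 6.986,60.903

[5] S290→`#0000ff` (engrave); closed run; points: 9.014,80.088 18.311,51.424 46.518,40.821 72.395,56.264 76.455,86.123 55.641,107.915 25.627,105.228

[6] S521→`#000000` (score); closed run; points: 41.661,217.588 13.240,25.638 67.873,231.512 33.643,248.618

[7] S290→`#0000ff` (engrave); open run; points: 15.510,12.943 29.390,22.645 44.758,69.523 55.184,125.692 54.238,163.267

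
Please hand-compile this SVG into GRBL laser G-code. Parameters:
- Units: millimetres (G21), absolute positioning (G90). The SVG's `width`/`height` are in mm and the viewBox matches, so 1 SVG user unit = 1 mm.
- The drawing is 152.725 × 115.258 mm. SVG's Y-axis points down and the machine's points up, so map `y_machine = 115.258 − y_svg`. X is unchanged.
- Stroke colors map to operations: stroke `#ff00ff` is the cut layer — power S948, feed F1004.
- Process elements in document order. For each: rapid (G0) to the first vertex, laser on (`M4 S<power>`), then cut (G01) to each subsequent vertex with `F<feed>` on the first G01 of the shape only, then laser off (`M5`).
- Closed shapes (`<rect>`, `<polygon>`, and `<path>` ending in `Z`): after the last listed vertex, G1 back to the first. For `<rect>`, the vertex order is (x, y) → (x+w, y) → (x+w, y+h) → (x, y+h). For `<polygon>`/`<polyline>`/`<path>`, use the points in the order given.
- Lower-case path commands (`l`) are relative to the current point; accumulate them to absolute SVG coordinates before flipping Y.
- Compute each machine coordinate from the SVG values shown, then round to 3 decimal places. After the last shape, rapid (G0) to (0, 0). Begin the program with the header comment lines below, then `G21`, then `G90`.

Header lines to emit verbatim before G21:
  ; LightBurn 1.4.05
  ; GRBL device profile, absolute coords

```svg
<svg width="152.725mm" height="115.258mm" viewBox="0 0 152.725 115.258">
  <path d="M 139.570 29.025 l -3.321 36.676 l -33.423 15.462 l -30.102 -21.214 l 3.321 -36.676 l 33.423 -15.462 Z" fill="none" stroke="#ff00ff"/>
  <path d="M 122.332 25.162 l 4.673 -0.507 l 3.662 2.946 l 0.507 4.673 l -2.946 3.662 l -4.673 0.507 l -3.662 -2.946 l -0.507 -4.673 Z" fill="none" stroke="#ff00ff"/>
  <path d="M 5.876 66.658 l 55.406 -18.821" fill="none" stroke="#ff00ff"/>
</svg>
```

Since the viewBox matches the mm dimensions, user units are millimetres directly. The only transform is the Y-flip y_m = 115.258 − y_svg.

Shape 1 is a regular polygon drawn with `<path>`. Its stroke #ff00ff means cut at S948, F1004. After flipping Y the toolpath is (139.570,86.233) → (136.249,49.557) → (102.826,34.095) → (72.724,55.309) → (76.045,91.985) → (109.468,107.447) → (139.570,86.233), returning to the start.

Shape 2 is a regular polygon drawn with `<path>`. Its stroke #ff00ff means cut at S948, F1004. After flipping Y the toolpath is (122.332,90.096) → (127.005,90.603) → (130.667,87.657) → (131.174,82.984) → (128.228,79.322) → (123.555,78.815) → (119.893,81.761) → (119.386,86.434) → (122.332,90.096), returning to the start.

Shape 3 is a line segment drawn with `<path>`. Its stroke #ff00ff means cut at S948, F1004. After flipping Y the toolpath is (5.876,48.600) → (61.282,67.421).

; LightBurn 1.4.05
; GRBL device profile, absolute coords
G21
G90
G0 X139.570 Y86.233
M4 S948
G01 X136.249 Y49.557 F1004
G01 X102.826 Y34.095
G01 X72.724 Y55.309
G01 X76.045 Y91.985
G01 X109.468 Y107.447
G01 X139.570 Y86.233
M5
G0 X122.332 Y90.096
M4 S948
G01 X127.005 Y90.603 F1004
G01 X130.667 Y87.657
G01 X131.174 Y82.984
G01 X128.228 Y79.322
G01 X123.555 Y78.815
G01 X119.893 Y81.761
G01 X119.386 Y86.434
G01 X122.332 Y90.096
M5
G0 X5.876 Y48.600
M4 S948
G01 X61.282 Y67.421 F1004
M5
G0 X0.000 Y0.000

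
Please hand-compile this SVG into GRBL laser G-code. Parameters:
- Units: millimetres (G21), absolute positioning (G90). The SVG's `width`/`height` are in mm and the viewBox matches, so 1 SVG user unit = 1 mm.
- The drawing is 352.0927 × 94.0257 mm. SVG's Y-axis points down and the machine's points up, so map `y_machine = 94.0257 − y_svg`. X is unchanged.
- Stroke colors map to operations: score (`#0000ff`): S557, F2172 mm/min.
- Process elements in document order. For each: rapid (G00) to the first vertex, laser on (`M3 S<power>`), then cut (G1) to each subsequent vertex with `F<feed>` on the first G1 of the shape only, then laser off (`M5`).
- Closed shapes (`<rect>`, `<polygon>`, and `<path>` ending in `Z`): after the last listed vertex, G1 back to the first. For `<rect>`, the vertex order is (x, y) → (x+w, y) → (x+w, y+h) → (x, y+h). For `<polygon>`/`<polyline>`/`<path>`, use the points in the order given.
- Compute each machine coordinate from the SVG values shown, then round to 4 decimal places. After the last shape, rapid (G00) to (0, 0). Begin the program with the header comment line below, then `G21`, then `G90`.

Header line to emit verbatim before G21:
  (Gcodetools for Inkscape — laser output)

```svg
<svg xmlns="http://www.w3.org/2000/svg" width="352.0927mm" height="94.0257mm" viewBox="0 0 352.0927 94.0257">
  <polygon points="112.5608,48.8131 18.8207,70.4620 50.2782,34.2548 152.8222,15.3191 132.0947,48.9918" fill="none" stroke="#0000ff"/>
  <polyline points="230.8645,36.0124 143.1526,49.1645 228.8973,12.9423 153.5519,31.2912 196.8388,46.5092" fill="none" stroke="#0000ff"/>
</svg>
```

(Gcodetools for Inkscape — laser output)
G21
G90
G00 X112.5608 Y45.2126
M3 S557
G1 X18.8207 Y23.5637 F2172
G1 X50.2782 Y59.7709
G1 X152.8222 Y78.7066
G1 X132.0947 Y45.0339
G1 X112.5608 Y45.2126
M5
G00 X230.8645 Y58.0133
M3 S557
G1 X143.1526 Y44.8612 F2172
G1 X228.8973 Y81.0834
G1 X153.5519 Y62.7345
G1 X196.8388 Y47.5165
M5
G00 X0.0000 Y0.0000

1 u = 1 mm; y_m = 94.0257 − y.

[1] `<polygon>` closed polygon, #0000ff→score S557 F2172: (112.5608,45.2126) → (18.8207,23.5637) → (50.2782,59.7709) → (152.8222,78.7066) → (132.0947,45.0339) → (112.5608,45.2126) (closed)

[2] `<polyline>` open polyline, #0000ff→score S557 F2172: (230.8645,58.0133) → (143.1526,44.8612) → (228.8973,81.0834) → (153.5519,62.7345) → (196.8388,47.5165)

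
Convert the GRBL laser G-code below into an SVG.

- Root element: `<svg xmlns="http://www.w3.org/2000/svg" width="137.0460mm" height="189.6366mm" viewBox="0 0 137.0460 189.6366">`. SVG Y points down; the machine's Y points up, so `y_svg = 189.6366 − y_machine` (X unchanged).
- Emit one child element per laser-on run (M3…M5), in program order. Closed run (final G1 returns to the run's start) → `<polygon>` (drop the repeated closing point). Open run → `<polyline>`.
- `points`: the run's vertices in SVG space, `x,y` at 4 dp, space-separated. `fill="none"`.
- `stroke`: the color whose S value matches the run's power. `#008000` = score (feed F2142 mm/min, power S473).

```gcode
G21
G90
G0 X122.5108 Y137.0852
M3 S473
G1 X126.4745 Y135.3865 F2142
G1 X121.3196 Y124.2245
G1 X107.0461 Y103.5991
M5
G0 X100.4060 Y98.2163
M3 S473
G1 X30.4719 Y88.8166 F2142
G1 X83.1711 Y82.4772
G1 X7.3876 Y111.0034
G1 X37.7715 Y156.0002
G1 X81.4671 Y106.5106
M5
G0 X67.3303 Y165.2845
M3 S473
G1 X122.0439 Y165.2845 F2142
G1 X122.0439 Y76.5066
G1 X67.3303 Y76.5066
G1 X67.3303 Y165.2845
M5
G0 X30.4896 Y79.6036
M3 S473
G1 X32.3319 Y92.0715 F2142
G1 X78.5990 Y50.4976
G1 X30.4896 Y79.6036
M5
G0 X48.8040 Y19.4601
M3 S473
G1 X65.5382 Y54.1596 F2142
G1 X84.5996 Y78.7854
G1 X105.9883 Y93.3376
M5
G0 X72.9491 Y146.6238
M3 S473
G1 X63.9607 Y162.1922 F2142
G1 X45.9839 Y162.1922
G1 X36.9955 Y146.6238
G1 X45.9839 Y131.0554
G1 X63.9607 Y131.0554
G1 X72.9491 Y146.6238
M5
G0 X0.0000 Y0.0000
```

<svg xmlns="http://www.w3.org/2000/svg" width="137.0460mm" height="189.6366mm" viewBox="0 0 137.0460 189.6366">
  <polyline points="122.5108,52.5514 126.4745,54.2501 121.3196,65.4121 107.0461,86.0375" fill="none" stroke="#008000"/>
  <polyline points="100.4060,91.4203 30.4719,100.8200 83.1711,107.1594 7.3876,78.6332 37.7715,33.6364 81.4671,83.1260" fill="none" stroke="#008000"/>
  <polygon points="67.3303,24.3521 122.0439,24.3521 122.0439,113.1300 67.3303,113.1300" fill="none" stroke="#008000"/>
  <polygon points="30.4896,110.0330 32.3319,97.5651 78.5990,139.1390" fill="none" stroke="#008000"/>
  <polyline points="48.8040,170.1765 65.5382,135.4770 84.5996,110.8512 105.9883,96.2990" fill="none" stroke="#008000"/>
  <polygon points="72.9491,43.0128 63.9607,27.4444 45.9839,27.4444 36.9955,43.0128 45.9839,58.5812 63.9607,58.5812" fill="none" stroke="#008000"/>
</svg>

Each laser-on run becomes one SVG element. Flip Y back into SVG space with y_svg = 189.6366 − y_machine. Every run uses S473, so all elements get stroke `#008000` (score).

Run 1: The run is open, so emit a `<polyline>` with points (Y-flipped): 122.5108,52.5514 126.4745,54.2501 121.3196,65.4121 107.0461,86.0375.

Run 2: The run is open, so emit a `<polyline>` with points (Y-flipped): 100.4060,91.4203 30.4719,100.8200 83.1711,107.1594 7.3876,78.6332 37.7715,33.6364 81.4671,83.1260.

Run 3: The run returns to its start, so emit a `<polygon>` with points (Y-flipped): 67.3303,24.3521 122.0439,24.3521 122.0439,113.1300 67.3303,113.1300.

Run 4: The run returns to its start, so emit a `<polygon>` with points (Y-flipped): 30.4896,110.0330 32.3319,97.5651 78.5990,139.1390.

Run 5: The run is open, so emit a `<polyline>` with points (Y-flipped): 48.8040,170.1765 65.5382,135.4770 84.5996,110.8512 105.9883,96.2990.

Run 6: The run returns to its start, so emit a `<polygon>` with points (Y-flipped): 72.9491,43.0128 63.9607,27.4444 45.9839,27.4444 36.9955,43.0128 45.9839,58.5812 63.9607,58.5812.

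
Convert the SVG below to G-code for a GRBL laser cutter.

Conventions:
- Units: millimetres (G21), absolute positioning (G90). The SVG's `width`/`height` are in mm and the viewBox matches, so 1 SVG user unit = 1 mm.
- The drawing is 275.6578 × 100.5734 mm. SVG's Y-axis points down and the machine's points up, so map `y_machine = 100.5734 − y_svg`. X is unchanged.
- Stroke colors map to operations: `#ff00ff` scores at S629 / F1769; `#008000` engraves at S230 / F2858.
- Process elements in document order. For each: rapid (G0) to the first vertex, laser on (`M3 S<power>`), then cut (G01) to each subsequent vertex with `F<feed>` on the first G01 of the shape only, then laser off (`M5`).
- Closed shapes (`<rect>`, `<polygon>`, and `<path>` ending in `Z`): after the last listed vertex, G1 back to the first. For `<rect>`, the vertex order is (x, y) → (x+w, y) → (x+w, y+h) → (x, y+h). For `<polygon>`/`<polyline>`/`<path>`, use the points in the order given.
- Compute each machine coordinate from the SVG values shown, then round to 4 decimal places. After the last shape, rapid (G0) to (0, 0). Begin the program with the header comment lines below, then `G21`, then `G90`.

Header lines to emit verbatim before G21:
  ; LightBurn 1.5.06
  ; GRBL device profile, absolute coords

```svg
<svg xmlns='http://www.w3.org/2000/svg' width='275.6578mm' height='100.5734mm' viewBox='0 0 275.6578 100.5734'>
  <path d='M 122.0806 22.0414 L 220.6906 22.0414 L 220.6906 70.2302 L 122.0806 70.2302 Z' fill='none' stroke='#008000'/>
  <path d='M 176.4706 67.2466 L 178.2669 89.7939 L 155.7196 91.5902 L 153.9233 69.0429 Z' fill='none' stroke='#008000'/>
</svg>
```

; LightBurn 1.5.06
; GRBL device profile, absolute coords
G21
G90
G0 X122.0806 Y78.5320
M3 S230
G01 X220.6906 Y78.5320 F2858
G01 X220.6906 Y30.3432
G01 X122.0806 Y30.3432
G01 X122.0806 Y78.5320
M5
G0 X176.4706 Y33.3268
M3 S230
G01 X178.2669 Y10.7795 F2858
G01 X155.7196 Y8.9832
G01 X153.9233 Y31.5305
G01 X176.4706 Y33.3268
M5
G0 X0.0000 Y0.0000

Since the viewBox matches the mm dimensions, user units are millimetres directly. The only transform is the Y-flip y_m = 100.5734 − y_svg.

Shape 1 is a rectangle drawn with `<path>`. Its stroke #008000 means engrave at S230, F2858. After flipping Y the toolpath is (122.0806,78.5320) → (220.6906,78.5320) → (220.6906,30.3432) → (122.0806,30.3432) → (122.0806,78.5320), returning to the start.

Shape 2 is a regular polygon drawn with `<path>`. Its stroke #008000 means engrave at S230, F2858. After flipping Y the toolpath is (176.4706,33.3268) → (178.2669,10.7795) → (155.7196,8.9832) → (153.9233,31.5305) → (176.4706,33.3268), returning to the start.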